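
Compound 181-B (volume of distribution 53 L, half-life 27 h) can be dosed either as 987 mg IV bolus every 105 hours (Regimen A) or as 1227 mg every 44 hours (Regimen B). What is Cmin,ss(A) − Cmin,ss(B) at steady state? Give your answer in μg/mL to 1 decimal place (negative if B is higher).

Regimen A: f = (1/2)^(105/27) ≈ 0.0675; Cmin,ss = (987/53)·f/(1−f) ≈ 1.348 μg/mL.
Regimen B: f = (1/2)^(44/27) ≈ 0.3232; Cmin,ss = (1227/53)·f/(1−f) ≈ 11.056 μg/mL.
Difference ≈ 1.348 − 11.056 ≈ -9.708 μg/mL.

-9.7 μg/mL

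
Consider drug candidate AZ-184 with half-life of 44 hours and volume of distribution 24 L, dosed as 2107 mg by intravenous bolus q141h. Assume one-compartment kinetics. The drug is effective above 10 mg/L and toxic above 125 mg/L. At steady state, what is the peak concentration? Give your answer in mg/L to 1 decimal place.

τ/t½ = 141/44 ≈ 3.2045, so fraction remaining f = (1/2)^(141/44) ≈ 0.1085.
Accumulation ratio R = 1/(1 − f) ≈ 1/0.8915 ≈ 1.1217.
Single-dose peak C₀ = D/Vd = 2107/24 ≈ 87.792 mg/L.
Cmax,ss = C₀/(1 − f) ≈ 87.792/0.8915 ≈ 98.477 mg/L.
Peak 98.5 mg/L vs MTC 125 mg/L: below toxic threshold.

98.5 mg/L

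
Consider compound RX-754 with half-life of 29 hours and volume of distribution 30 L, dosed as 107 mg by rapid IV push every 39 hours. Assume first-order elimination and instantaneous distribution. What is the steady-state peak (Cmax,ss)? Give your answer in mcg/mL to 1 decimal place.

5.9 mcg/mL

τ/t½ = 39/29 ≈ 1.3448, so fraction remaining f = (1/2)^(39/29) ≈ 0.3937.
Accumulation ratio R = 1/(1 − f) ≈ 1/0.6063 ≈ 1.6493.
Single-dose peak C₀ = D/Vd = 107/30 ≈ 3.567 mcg/mL.
Steady-state peak Cmax,ss = C₀·R ≈ 3.567 × 1.6493 ≈ 5.883 mcg/mL.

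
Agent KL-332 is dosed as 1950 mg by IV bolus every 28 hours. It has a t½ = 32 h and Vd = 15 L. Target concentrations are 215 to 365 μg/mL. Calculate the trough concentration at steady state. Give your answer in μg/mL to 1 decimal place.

155.9 μg/mL

τ/t½ = 28/32 ≈ 0.875, so fraction remaining f = (1/2)^(28/32) ≈ 0.5453.
Single-dose peak C₀ = D/Vd = 1950/15 ≈ 130.000 μg/mL.
Steady-state trough Cmin,ss = C₀·f/(1−f) ≈ 130.000 × 0.5453/0.4547 ≈ 155.903 μg/mL.
Trough 155.9 μg/mL vs MEC 215 μg/mL: subtherapeutic.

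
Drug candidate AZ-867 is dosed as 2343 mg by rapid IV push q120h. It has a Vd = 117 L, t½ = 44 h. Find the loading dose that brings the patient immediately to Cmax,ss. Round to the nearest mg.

f = (1/2)^(120/44) ≈ 0.151011; accumulation ratio R = 1/(1−f) ≈ 1.17787.
Loading dose to hit Cmax,ss on first dose: D_load = D_maint·R ≈ 2343 × 1.17787 ≈ 2759.75 mg.

2760 mg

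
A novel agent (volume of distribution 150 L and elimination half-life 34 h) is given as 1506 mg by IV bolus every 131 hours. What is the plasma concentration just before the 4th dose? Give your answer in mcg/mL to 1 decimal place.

f = (1/2)^(τ/t½) = (1/2)^(131/34) ≈ 0.0692.
C₀ = D/Vd = 1506/150 ≈ 10.040 mcg/mL.
Before the 4th dose, 3 doses have been given. Superposition: Cmin = C₀·(f + f² + … + f^3).
≈ 10.040 × (0.0692 + 0.0048 + 0.0003) ≈ 10.040 × 0.0743 ≈ 0.746 mcg/mL.

0.7 mcg/mL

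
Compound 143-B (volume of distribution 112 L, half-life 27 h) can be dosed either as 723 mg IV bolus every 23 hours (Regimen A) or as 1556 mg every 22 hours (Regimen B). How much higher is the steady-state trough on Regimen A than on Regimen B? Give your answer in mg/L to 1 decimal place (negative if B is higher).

Regimen A: f = (1/2)^(23/27) ≈ 0.5541; Cmin,ss = (723/112)·f/(1−f) ≈ 8.022 mg/L.
Regimen B: f = (1/2)^(22/27) ≈ 0.5685; Cmin,ss = (1556/112)·f/(1−f) ≈ 18.304 mg/L.
Difference ≈ 8.022 − 18.304 ≈ -10.282 mg/L.

-10.3 mg/L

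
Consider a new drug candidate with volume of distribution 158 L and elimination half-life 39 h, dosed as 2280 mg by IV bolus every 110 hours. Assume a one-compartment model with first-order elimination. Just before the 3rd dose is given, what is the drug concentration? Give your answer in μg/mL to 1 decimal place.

f = (1/2)^(τ/t½) = (1/2)^(110/39) ≈ 0.1416.
C₀ = D/Vd = 2280/158 ≈ 14.430 μg/mL.
Before the 3rd dose, 2 doses have been given. Superposition: Cmin = C₀·(f + f²).
≈ 14.430 × (0.1416 + 0.0201) ≈ 14.430 × 0.1617 ≈ 2.333 μg/mL.

2.3 μg/mL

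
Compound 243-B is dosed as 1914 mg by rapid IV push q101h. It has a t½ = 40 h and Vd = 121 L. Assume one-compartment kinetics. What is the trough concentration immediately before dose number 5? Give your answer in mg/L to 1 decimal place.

f = (1/2)^(τ/t½) = (1/2)^(101/40) ≈ 0.1737.
C₀ = D/Vd = 1914/121 ≈ 15.818 mg/L.
Before the 5th dose, 4 doses have been given. Superposition: Cmin = C₀·(f + f² + … + f^4).
≈ 15.818 × (0.1737 + 0.0302 + 0.0052 + 0.0009) ≈ 15.818 × 0.2100 ≈ 3.322 mg/L.

3.3 mg/L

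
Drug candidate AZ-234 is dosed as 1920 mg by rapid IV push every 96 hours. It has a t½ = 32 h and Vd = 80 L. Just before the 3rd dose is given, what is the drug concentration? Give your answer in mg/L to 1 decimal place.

3.4 mg/L

f = (1/2)^(τ/t½) = (1/2)^(96/32) ≈ 0.1250.
C₀ = D/Vd = 1920/80 ≈ 24.000 mg/L.
Before the 3rd dose, 2 doses have been given. Superposition: Cmin = C₀·(f + f²).
≈ 24.000 × (0.1250 + 0.0156) ≈ 24.000 × 0.1406 ≈ 3.374 mg/L.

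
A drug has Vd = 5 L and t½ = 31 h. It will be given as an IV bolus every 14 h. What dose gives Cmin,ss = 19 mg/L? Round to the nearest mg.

τ/t½ = 14/31 ≈ 0.45161, so f = (1/2)^(14/31) ≈ 0.731225.
Cmin,ss = (D/Vd)·f/(1−f), so D = Cmin,ss·Vd·(1−f)/f.
D = 19 × 5 × (1−f)/f ≈ 19 × 5 × 0.36757 ≈ 34.92 mg.

35 mg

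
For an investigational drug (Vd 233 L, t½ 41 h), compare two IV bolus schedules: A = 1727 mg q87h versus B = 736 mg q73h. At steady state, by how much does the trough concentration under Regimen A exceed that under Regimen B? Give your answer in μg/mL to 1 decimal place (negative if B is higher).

Regimen A: f = (1/2)^(87/41) ≈ 0.2297; Cmin,ss = (1727/233)·f/(1−f) ≈ 2.210 μg/mL.
Regimen B: f = (1/2)^(73/41) ≈ 0.2911; Cmin,ss = (736/233)·f/(1−f) ≈ 1.297 μg/mL.
Difference ≈ 2.210 − 1.297 ≈ 0.913 μg/mL.

0.9 μg/mL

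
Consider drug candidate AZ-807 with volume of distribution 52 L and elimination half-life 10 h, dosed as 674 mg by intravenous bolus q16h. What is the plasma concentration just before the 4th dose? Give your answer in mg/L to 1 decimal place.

6.2 mg/L

f = (1/2)^(τ/t½) = (1/2)^(16/10) ≈ 0.3299.
C₀ = D/Vd = 674/52 ≈ 12.962 mg/L.
Before the 4th dose, 3 doses have been given. Superposition: Cmin = C₀·(f + f² + … + f^3).
≈ 12.962 × (0.3299 + 0.1088 + 0.0359) ≈ 12.962 × 0.4746 ≈ 6.152 mg/L.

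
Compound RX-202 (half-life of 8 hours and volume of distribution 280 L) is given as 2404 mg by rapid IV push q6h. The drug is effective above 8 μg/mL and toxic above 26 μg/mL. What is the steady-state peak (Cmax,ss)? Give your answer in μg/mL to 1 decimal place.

k = ln2/t½ = ln2/8 ≈ 0.086643 h⁻¹; fraction remaining f = e^(−kτ) = e^(−0.086643×6) ≈ 0.5946.
At steady state, accumulation factor R = 1/(1 − e^(−kτ)) ≈ 2.4667.
Each bolus raises the concentration by D/Vd = 2404/280 ≈ 8.586 μg/mL.
Steady-state peak Cmax,ss = C₀·R ≈ 8.586 × 2.4667 ≈ 21.179 μg/mL.
Peak 21.2 μg/mL vs MTC 26 μg/mL: below toxic threshold.

21.2 μg/mL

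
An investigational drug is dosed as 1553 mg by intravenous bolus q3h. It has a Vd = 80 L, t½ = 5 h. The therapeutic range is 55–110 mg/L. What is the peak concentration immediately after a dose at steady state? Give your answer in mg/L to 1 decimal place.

57.1 mg/L

Over one 3-h interval, 3/5 ≈ 0.6 half-lives elapse, leaving f ≈ 0.6598 of each dose.
Accumulation ratio R = 1/(1 − f) ≈ 1/0.3402 ≈ 2.9394.
Each bolus raises the concentration by D/Vd = 1553/80 ≈ 19.413 mg/L.
Steady-state peak Cmax,ss = C₀·R ≈ 19.413 × 2.9394 ≈ 57.063 mg/L.
Peak 57.1 mg/L vs MTC 110 mg/L: below toxic threshold.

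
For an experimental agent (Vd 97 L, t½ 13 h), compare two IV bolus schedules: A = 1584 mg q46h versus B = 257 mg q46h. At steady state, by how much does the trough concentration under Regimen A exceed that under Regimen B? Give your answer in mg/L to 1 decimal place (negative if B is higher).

Regimen A: f = (1/2)^(46/13) ≈ 0.0861; Cmin,ss = (1584/97)·f/(1−f) ≈ 1.538 mg/L.
Regimen B: f = (1/2)^(46/13) ≈ 0.0861; Cmin,ss = (257/97)·f/(1−f) ≈ 0.250 mg/L.
Difference ≈ 1.538 − 0.250 ≈ 1.288 mg/L.

1.3 mg/L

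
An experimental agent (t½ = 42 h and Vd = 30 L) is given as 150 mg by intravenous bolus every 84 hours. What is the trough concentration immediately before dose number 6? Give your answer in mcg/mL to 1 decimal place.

f = (1/2)^(τ/t½) = (1/2)^(84/42) ≈ 0.2500.
C₀ = D/Vd = 150/30 ≈ 5.000 mcg/mL.
Before the 6th dose, 5 doses have been given. Superposition: Cmin = C₀·(f + f² + … + f^5).
≈ 5.000 × (0.2500 + 0.0625 + 0.0156 + 0.0039 + 0.0010) ≈ 5.000 × 0.3330 ≈ 1.665 mcg/mL.

1.7 mcg/mL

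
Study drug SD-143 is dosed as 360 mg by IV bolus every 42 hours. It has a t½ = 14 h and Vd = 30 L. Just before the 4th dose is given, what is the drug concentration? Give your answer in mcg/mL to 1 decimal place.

f = (1/2)^(τ/t½) = (1/2)^(42/14) ≈ 0.1250.
C₀ = D/Vd = 360/30 ≈ 12.000 mcg/mL.
Before the 4th dose, 3 doses have been given. Superposition: Cmin = C₀·(f + f² + … + f^3).
≈ 12.000 × (0.1250 + 0.0156 + 0.0020) ≈ 12.000 × 0.1426 ≈ 1.711 mcg/mL.

1.7 mcg/mL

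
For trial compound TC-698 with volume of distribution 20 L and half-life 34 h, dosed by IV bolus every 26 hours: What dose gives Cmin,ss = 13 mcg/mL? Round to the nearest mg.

τ/t½ = 26/34 ≈ 0.76471, so f = (1/2)^(26/34) ≈ 0.588573.
Cmin,ss = (D/Vd)·f/(1−f), so D = Cmin,ss·Vd·(1−f)/f.
D = 13 × 20 × (1−f)/f ≈ 13 × 20 × 0.69902 ≈ 181.75 mg.

182 mg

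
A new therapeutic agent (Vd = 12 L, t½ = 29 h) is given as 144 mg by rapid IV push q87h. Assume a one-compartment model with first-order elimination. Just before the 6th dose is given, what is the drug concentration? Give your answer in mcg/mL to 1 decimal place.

1.7 mcg/mL

f = (1/2)^(τ/t½) = (1/2)^(87/29) ≈ 0.1250.
C₀ = D/Vd = 144/12 ≈ 12.000 mcg/mL.
Before the 6th dose, 5 doses have been given. Superposition: Cmin = C₀·(f + f² + … + f^5).
≈ 12.000 × (0.1250 + 0.0156 + 0.0020 + 0.0002 + 0.0000) ≈ 12.000 × 0.1428 ≈ 1.714 mcg/mL.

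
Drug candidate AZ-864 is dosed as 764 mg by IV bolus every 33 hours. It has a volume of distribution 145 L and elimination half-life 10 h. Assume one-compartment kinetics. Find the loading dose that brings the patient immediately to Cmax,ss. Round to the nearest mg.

850 mg

f = (1/2)^(33/10) ≈ 0.101532; accumulation ratio R = 1/(1−f) ≈ 1.11301.
Loading dose to hit Cmax,ss on first dose: D_load = D_maint·R ≈ 764 × 1.11301 ≈ 850.34 mg.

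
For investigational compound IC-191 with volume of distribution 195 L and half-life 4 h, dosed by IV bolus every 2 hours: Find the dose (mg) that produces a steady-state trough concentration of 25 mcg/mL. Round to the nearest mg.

2019 mg

τ/t½ = 2/4 ≈ 0.5, so f = (1/2)^(2/4) ≈ 0.707107.
Cmin,ss = (D/Vd)·f/(1−f), so D = Cmin,ss·Vd·(1−f)/f.
D = 25 × 195 × (1−f)/f ≈ 25 × 195 × 0.41421 ≈ 2019.27 mg.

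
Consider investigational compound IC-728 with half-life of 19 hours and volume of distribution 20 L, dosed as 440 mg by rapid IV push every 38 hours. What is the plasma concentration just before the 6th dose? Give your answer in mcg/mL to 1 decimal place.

f = (1/2)^(τ/t½) = (1/2)^(38/19) ≈ 0.2500.
C₀ = D/Vd = 440/20 ≈ 22.000 mcg/mL.
Before the 6th dose, 5 doses have been given. Superposition: Cmin = C₀·(f + f² + … + f^5).
≈ 22.000 × (0.2500 + 0.0625 + 0.0156 + 0.0039 + 0.0010) ≈ 22.000 × 0.3330 ≈ 7.326 mcg/mL.

7.3 mcg/mL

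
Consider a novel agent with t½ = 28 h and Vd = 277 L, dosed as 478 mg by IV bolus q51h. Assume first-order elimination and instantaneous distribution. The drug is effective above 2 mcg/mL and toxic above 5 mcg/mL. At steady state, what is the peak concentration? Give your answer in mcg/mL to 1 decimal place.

k = ln2/t½ = ln2/28 ≈ 0.024755 h⁻¹; fraction remaining f = e^(−kτ) = e^(−0.024755×51) ≈ 0.2829.
At steady state, accumulation factor R = 1/(1 − e^(−kτ)) ≈ 1.3945.
Single-dose peak C₀ = D/Vd = 478/277 ≈ 1.726 mcg/mL.
Steady-state peak Cmax,ss = C₀·R ≈ 1.726 × 1.3945 ≈ 2.407 mcg/mL.
Peak 2.4 mcg/mL vs MTC 5 mcg/mL: below toxic threshold.

2.4 mcg/mL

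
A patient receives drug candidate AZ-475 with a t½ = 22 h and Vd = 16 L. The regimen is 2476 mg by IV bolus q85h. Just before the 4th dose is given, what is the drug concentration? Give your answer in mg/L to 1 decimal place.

11.4 mg/L

f = (1/2)^(τ/t½) = (1/2)^(85/22) ≈ 0.0687.
C₀ = D/Vd = 2476/16 ≈ 154.750 mg/L.
Before the 4th dose, 3 doses have been given. Superposition: Cmin = C₀·(f + f² + … + f^3).
≈ 154.750 × (0.0687 + 0.0047 + 0.0003) ≈ 154.750 × 0.0737 ≈ 11.405 mg/L.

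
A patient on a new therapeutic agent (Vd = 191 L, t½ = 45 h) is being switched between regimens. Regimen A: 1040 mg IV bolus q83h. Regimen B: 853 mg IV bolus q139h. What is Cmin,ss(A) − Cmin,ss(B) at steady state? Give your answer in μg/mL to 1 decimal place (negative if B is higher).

Regimen A: f = (1/2)^(83/45) ≈ 0.2785; Cmin,ss = (1040/191)·f/(1−f) ≈ 2.102 μg/mL.
Regimen B: f = (1/2)^(139/45) ≈ 0.1175; Cmin,ss = (853/191)·f/(1−f) ≈ 0.595 μg/mL.
Difference ≈ 2.102 − 0.595 ≈ 1.507 μg/mL.

1.5 μg/mL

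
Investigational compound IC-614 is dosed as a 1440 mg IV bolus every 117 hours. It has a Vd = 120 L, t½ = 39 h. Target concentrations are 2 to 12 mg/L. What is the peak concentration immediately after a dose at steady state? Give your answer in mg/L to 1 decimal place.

13.7 mg/L

The dosing interval is 3 half-lives, so f = 2^(−3) = 0.125.
Accumulation ratio R = 1/(1 − f) = 1/0.875 = 8/7.
Single-dose peak C₀ = D/Vd = 1440/120 = 12 mg/L.
Steady-state peak Cmax,ss = C₀·R = 12 × 8/7 ≈ 13.714 mg/L.
Peak 13.7 mg/L vs MTC 12 mg/L: exceeds toxic threshold.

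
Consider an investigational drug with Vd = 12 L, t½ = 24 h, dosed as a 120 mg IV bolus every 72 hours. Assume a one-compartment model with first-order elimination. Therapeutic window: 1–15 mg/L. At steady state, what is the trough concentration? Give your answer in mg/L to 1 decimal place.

The dosing interval is 3 half-lives, so f = 2^(−3) = 0.125.
Accumulation ratio R = 1/(1 − f) = 1/0.875 = 8/7.
Single-dose peak C₀ = D/Vd = 120/12 = 10 mg/L.
Steady-state peak Cmax,ss = C₀·R = 10 × 8/7 ≈ 11.429 mg/L.
Steady-state trough Cmin,ss = Cmax,ss·f ≈ 11.429 × 0.125 ≈ 1.429 mg/L.
Trough 1.4 mg/L vs MEC 1 mg/L: adequate.

1.4 mg/L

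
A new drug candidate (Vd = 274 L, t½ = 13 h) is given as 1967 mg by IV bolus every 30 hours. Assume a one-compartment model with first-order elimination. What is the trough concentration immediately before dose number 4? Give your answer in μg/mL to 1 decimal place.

f = (1/2)^(τ/t½) = (1/2)^(30/13) ≈ 0.2020.
C₀ = D/Vd = 1967/274 ≈ 7.179 μg/mL.
Before the 4th dose, 3 doses have been given. Superposition: Cmin = C₀·(f + f² + … + f^3).
≈ 7.179 × (0.2020 + 0.0408 + 0.0082) ≈ 7.179 × 0.2510 ≈ 1.802 μg/mL.

1.8 μg/mL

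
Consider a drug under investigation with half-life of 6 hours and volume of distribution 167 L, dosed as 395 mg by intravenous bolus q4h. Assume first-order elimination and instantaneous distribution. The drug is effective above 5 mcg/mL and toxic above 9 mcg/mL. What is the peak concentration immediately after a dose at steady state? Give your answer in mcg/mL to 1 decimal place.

6.4 mcg/mL

Over one 4-h interval, 4/6 ≈ 0.66667 half-lives elapse, leaving f ≈ 0.6300 of each dose.
Accumulation ratio R = 1/(1 − f) ≈ 1/0.3700 ≈ 2.7027.
Single-dose peak C₀ = D/Vd = 395/167 ≈ 2.365 mcg/mL.
Steady-state peak Cmax,ss = C₀·R ≈ 2.365 × 2.7027 ≈ 6.392 mcg/mL.
Peak 6.4 mcg/mL vs MTC 9 mcg/mL: below toxic threshold.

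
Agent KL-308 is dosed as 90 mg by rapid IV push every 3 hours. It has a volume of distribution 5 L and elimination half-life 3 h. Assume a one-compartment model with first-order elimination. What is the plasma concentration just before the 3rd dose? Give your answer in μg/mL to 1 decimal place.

f = (1/2)^(τ/t½) = (1/2)^(3/3) ≈ 0.5000.
C₀ = D/Vd = 90/5 ≈ 18.000 μg/mL.
Before the 3rd dose, 2 doses have been given. Superposition: Cmin = C₀·(f + f²).
≈ 18.000 × (0.5000 + 0.2500) ≈ 18.000 × 0.7500 ≈ 13.500 μg/mL.

13.5 μg/mL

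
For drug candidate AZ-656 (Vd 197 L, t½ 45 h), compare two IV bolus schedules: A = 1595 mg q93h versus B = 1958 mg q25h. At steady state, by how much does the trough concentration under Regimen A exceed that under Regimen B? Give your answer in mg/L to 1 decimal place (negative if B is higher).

-18.6 mg/L

Regimen A: f = (1/2)^(93/45) ≈ 0.2387; Cmin,ss = (1595/197)·f/(1−f) ≈ 2.539 mg/L.
Regimen B: f = (1/2)^(25/45) ≈ 0.6804; Cmin,ss = (1958/197)·f/(1−f) ≈ 21.159 mg/L.
Difference ≈ 2.539 − 21.159 ≈ -18.620 mg/L.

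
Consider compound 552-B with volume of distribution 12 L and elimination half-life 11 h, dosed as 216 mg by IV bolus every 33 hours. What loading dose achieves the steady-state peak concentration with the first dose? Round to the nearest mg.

247 mg

f = (1/2)^(33/11) ≈ 0.125000; accumulation ratio R = 1/(1−f) ≈ 1.14286.
Loading dose to hit Cmax,ss on first dose: D_load = D_maint·R ≈ 216 × 1.14286 ≈ 246.86 mg.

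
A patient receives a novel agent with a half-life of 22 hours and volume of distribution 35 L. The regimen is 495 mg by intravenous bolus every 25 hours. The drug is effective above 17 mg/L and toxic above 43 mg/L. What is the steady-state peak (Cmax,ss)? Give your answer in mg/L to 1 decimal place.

τ/t½ = 25/22 ≈ 1.1364, so fraction remaining f = (1/2)^(25/22) ≈ 0.4549.
At steady state, accumulation factor R = 1/(1 − e^(−kτ)) ≈ 1.8345.
Each bolus raises the concentration by D/Vd = 495/35 ≈ 14.143 mg/L.
Steady-state peak Cmax,ss = C₀·R ≈ 14.143 × 1.8345 ≈ 25.945 mg/L.
Peak 25.9 mg/L vs MTC 43 mg/L: below toxic threshold.

25.9 mg/L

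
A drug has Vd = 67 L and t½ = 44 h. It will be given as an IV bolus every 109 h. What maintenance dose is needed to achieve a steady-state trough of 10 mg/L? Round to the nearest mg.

τ/t½ = 109/44 ≈ 2.4773, so f = (1/2)^(109/44) ≈ 0.179584.
Cmin,ss = (D/Vd)·f/(1−f), so D = Cmin,ss·Vd·(1−f)/f.
D = 10 × 67 × (1−f)/f ≈ 10 × 67 × 4.56842 ≈ 3060.84 mg.

3061 mg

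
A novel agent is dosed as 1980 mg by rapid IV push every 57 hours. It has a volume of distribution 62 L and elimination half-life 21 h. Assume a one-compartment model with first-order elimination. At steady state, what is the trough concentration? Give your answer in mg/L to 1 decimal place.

τ/t½ = 57/21 ≈ 2.7143, so fraction remaining f = (1/2)^(57/21) ≈ 0.1524.
Single-dose peak C₀ = D/Vd = 1980/62 ≈ 31.935 mg/L.
Steady-state trough Cmin,ss = C₀·f/(1−f) ≈ 31.935 × 0.1524/0.8476 ≈ 5.742 mg/L.

5.7 mg/L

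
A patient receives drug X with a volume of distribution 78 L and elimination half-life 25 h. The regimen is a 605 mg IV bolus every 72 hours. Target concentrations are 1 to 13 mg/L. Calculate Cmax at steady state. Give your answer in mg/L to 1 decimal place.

9.0 mg/L

k = ln2/t½ = ln2/25 ≈ 0.027726 h⁻¹; fraction remaining f = e^(−kτ) = e^(−0.027726×72) ≈ 0.1358.
At steady state, accumulation factor R = 1/(1 − e^(−kτ)) ≈ 1.1571.
Each bolus raises the concentration by D/Vd = 605/78 ≈ 7.756 mg/L.
Steady-state peak Cmax,ss = C₀·R ≈ 7.756 × 1.1571 ≈ 8.974 mg/L.
Peak 9.0 mg/L vs MTC 13 mg/L: below toxic threshold.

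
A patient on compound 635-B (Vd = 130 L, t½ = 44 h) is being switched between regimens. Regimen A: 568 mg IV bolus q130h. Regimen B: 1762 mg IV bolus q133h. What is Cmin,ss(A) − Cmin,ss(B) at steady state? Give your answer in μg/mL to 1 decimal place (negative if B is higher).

Regimen A: f = (1/2)^(130/44) ≈ 0.1290; Cmin,ss = (568/130)·f/(1−f) ≈ 0.647 μg/mL.
Regimen B: f = (1/2)^(133/44) ≈ 0.1230; Cmin,ss = (1762/130)·f/(1−f) ≈ 1.901 μg/mL.
Difference ≈ 0.647 − 1.901 ≈ -1.254 μg/mL.

-1.3 μg/mL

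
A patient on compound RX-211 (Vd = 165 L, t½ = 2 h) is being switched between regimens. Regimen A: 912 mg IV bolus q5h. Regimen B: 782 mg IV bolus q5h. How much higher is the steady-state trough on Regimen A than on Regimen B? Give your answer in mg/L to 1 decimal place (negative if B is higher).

0.2 mg/L

Regimen A: f = (1/2)^(5/2) ≈ 0.1768; Cmin,ss = (912/165)·f/(1−f) ≈ 1.187 mg/L.
Regimen B: f = (1/2)^(5/2) ≈ 0.1768; Cmin,ss = (782/165)·f/(1−f) ≈ 1.018 mg/L.
Difference ≈ 1.187 − 1.018 ≈ 0.169 mg/L.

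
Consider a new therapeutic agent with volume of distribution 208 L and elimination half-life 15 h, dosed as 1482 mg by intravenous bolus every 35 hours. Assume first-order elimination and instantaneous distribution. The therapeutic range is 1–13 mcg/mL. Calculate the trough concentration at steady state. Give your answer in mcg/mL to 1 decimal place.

1.8 mcg/mL

Over one 35-h interval, 35/15 ≈ 2.3333 half-lives elapse, leaving f ≈ 0.1984 of each dose.
Accumulation ratio R = 1/(1 − f) ≈ 1/0.8016 ≈ 1.2475.
Single-dose peak C₀ = D/Vd = 1482/208 ≈ 7.125 mcg/mL.
Cmax,ss = C₀/(1 − f) ≈ 7.125/0.8016 ≈ 8.888 mcg/mL.
Steady-state trough Cmin,ss = Cmax,ss·f ≈ 8.888 × 0.1984 ≈ 1.763 mcg/mL.
Trough 1.8 mcg/mL vs MEC 1 mcg/mL: adequate.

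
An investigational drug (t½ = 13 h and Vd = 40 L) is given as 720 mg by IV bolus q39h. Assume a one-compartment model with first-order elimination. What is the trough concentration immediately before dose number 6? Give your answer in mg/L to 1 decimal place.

f = (1/2)^(τ/t½) = (1/2)^(39/13) ≈ 0.1250.
C₀ = D/Vd = 720/40 ≈ 18.000 mg/L.
Before the 6th dose, 5 doses have been given. Superposition: Cmin = C₀·(f + f² + … + f^5).
≈ 18.000 × (0.1250 + 0.0156 + 0.0020 + 0.0002 + 0.0000) ≈ 18.000 × 0.1428 ≈ 2.570 mg/L.

2.6 mg/L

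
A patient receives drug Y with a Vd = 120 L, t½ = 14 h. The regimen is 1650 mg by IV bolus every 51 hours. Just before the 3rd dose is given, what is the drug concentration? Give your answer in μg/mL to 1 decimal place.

1.2 μg/mL

f = (1/2)^(τ/t½) = (1/2)^(51/14) ≈ 0.0801.
C₀ = D/Vd = 1650/120 ≈ 13.750 μg/mL.
Before the 3rd dose, 2 doses have been given. Superposition: Cmin = C₀·(f + f²).
≈ 13.750 × (0.0801 + 0.0064) ≈ 13.750 × 0.0865 ≈ 1.189 μg/mL.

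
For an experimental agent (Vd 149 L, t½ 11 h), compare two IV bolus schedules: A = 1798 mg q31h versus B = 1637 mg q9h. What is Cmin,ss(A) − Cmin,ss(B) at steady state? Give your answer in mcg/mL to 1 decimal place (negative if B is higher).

-12.4 mcg/mL

Regimen A: f = (1/2)^(31/11) ≈ 0.1418; Cmin,ss = (1798/149)·f/(1−f) ≈ 1.994 mcg/mL.
Regimen B: f = (1/2)^(9/11) ≈ 0.5672; Cmin,ss = (1637/149)·f/(1−f) ≈ 14.398 mcg/mL.
Difference ≈ 1.994 − 14.398 ≈ -12.404 mcg/mL.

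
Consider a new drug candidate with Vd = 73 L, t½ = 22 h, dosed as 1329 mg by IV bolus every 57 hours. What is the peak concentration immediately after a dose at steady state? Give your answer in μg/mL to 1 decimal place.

21.8 μg/mL

Over one 57-h interval, 57/22 ≈ 2.5909 half-lives elapse, leaving f ≈ 0.1660 of each dose.
Accumulation ratio R = 1/(1 − f) ≈ 1/0.8340 ≈ 1.1990.
Single-dose peak C₀ = D/Vd = 1329/73 ≈ 18.205 μg/mL.
Cmax,ss = C₀/(1 − f) ≈ 18.205/0.8340 ≈ 21.829 μg/mL.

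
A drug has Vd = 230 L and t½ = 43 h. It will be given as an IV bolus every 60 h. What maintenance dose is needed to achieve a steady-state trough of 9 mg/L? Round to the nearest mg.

3375 mg

τ/t½ = 60/43 ≈ 1.3953, so f = (1/2)^(60/43) ≈ 0.380153.
Cmin,ss = (D/Vd)·f/(1−f), so D = Cmin,ss·Vd·(1−f)/f.
D = 9 × 230 × (1−f)/f ≈ 9 × 230 × 1.63052 ≈ 3375.18 mg.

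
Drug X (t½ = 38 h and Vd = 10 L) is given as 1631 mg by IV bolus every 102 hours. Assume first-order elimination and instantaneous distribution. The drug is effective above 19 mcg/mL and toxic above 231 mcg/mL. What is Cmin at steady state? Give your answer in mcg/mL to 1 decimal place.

Over one 102-h interval, 102/38 ≈ 2.6842 half-lives elapse, leaving f ≈ 0.1556 of each dose.
Each bolus raises the concentration by D/Vd = 1631/10 ≈ 163.100 mcg/mL.
Steady-state trough Cmin,ss = C₀·f/(1−f) ≈ 163.100 × 0.1556/0.8444 ≈ 30.055 mcg/mL.
Trough 30.1 mcg/mL vs MEC 19 mcg/mL: adequate.

30.1 mcg/mL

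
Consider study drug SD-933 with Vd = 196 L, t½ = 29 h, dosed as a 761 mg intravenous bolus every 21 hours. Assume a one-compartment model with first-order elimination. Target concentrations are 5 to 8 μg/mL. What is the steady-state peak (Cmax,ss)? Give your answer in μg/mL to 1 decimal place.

k = ln2/t½ = ln2/29 ≈ 0.023902 h⁻¹; fraction remaining f = e^(−kτ) = e^(−0.023902×21) ≈ 0.6054.
Accumulation ratio R = 1/(1 − f) ≈ 1/0.3946 ≈ 2.5342.
Each bolus raises the concentration by D/Vd = 761/196 ≈ 3.883 μg/mL.
Cmax,ss = C₀/(1 − f) ≈ 3.883/0.3946 ≈ 9.840 μg/mL.
Peak 9.8 μg/mL vs MTC 8 μg/mL: exceeds toxic threshold.

9.8 μg/mL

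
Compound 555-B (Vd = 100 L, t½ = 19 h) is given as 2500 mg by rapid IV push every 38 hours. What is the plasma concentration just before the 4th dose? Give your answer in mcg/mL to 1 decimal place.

f = (1/2)^(τ/t½) = (1/2)^(38/19) ≈ 0.2500.
C₀ = D/Vd = 2500/100 ≈ 25.000 mcg/mL.
Before the 4th dose, 3 doses have been given. Superposition: Cmin = C₀·(f + f² + … + f^3).
≈ 25.000 × (0.2500 + 0.0625 + 0.0156) ≈ 25.000 × 0.3281 ≈ 8.203 mcg/mL.

8.2 mcg/mL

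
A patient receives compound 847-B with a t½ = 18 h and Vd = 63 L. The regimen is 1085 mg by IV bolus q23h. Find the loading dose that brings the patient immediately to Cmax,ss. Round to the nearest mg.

f = (1/2)^(23/18) ≈ 0.412430; accumulation ratio R = 1/(1−f) ≈ 1.70192.
Loading dose to hit Cmax,ss on first dose: D_load = D_maint·R ≈ 1085 × 1.70192 ≈ 1846.58 mg.

1847 mg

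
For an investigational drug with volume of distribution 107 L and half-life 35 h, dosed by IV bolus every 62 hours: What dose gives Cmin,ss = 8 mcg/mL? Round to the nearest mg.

τ/t½ = 62/35 ≈ 1.7714, so f = (1/2)^(62/35) ≈ 0.292919.
Cmin,ss = (D/Vd)·f/(1−f), so D = Cmin,ss·Vd·(1−f)/f.
D = 8 × 107 × (1−f)/f ≈ 8 × 107 × 2.41391 ≈ 2066.31 mg.

2066 mg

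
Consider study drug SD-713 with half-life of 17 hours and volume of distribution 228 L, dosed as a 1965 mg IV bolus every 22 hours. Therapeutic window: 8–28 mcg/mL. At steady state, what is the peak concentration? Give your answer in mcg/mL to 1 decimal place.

14.6 mcg/mL

Over one 22-h interval, 22/17 ≈ 1.2941 half-lives elapse, leaving f ≈ 0.4078 of each dose.
At steady state, accumulation factor R = 1/(1 − e^(−kτ)) ≈ 1.6886.
Single-dose peak C₀ = D/Vd = 1965/228 ≈ 8.618 mcg/mL.
Steady-state peak Cmax,ss = C₀·R ≈ 8.618 × 1.6886 ≈ 14.552 mcg/mL.
Peak 14.6 mcg/mL vs MTC 28 mcg/mL: below toxic threshold.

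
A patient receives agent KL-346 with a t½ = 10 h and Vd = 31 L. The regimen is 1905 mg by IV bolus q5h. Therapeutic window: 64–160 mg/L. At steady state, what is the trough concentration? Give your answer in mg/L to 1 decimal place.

k = ln2/t½ = ln2/10 ≈ 0.069315 h⁻¹; fraction remaining f = e^(−kτ) = e^(−0.069315×5) ≈ 0.7071.
Each bolus raises the concentration by D/Vd = 1905/31 ≈ 61.452 mg/L.
Steady-state trough Cmin,ss = C₀·f/(1−f) ≈ 61.452 × 0.7071/0.2929 ≈ 148.353 mg/L.
Trough 148.4 mg/L vs MEC 64 mg/L: adequate.

148.4 mg/L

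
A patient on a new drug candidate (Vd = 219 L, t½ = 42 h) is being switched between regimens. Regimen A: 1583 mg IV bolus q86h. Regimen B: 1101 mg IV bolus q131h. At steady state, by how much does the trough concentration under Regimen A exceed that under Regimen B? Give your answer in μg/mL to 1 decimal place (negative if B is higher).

1.7 μg/mL

Regimen A: f = (1/2)^(86/42) ≈ 0.2419; Cmin,ss = (1583/219)·f/(1−f) ≈ 2.306 μg/mL.
Regimen B: f = (1/2)^(131/42) ≈ 0.1151; Cmin,ss = (1101/219)·f/(1−f) ≈ 0.654 μg/mL.
Difference ≈ 2.306 − 0.654 ≈ 1.652 μg/mL.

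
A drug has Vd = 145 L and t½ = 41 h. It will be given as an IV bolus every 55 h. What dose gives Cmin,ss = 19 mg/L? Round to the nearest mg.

4226 mg

τ/t½ = 55/41 ≈ 1.3415, so f = (1/2)^(55/41) ≈ 0.394620.
Cmin,ss = (D/Vd)·f/(1−f), so D = Cmin,ss·Vd·(1−f)/f.
D = 19 × 145 × (1−f)/f ≈ 19 × 145 × 1.53408 ≈ 4226.39 mg.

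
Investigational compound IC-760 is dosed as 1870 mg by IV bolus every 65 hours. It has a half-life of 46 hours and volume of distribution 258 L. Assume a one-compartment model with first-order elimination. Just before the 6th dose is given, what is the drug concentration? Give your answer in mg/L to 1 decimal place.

4.3 mg/L

f = (1/2)^(τ/t½) = (1/2)^(65/46) ≈ 0.3755.
C₀ = D/Vd = 1870/258 ≈ 7.248 mg/L.
Before the 6th dose, 5 doses have been given. Superposition: Cmin = C₀·(f + f² + … + f^5).
≈ 7.248 × (0.3755 + 0.1410 + 0.0529 + 0.0199 + 0.0075) ≈ 7.248 × 0.5968 ≈ 4.326 mg/L.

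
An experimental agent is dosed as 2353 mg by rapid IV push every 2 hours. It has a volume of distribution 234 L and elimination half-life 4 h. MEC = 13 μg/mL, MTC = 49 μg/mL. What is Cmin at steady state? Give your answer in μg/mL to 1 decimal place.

τ/t½ = 2/4 ≈ 0.5, so fraction remaining f = (1/2)^(2/4) ≈ 0.7071.
At steady state, accumulation factor R = 1/(1 − e^(−kτ)) ≈ 3.4141.
Each bolus raises the concentration by D/Vd = 2353/234 ≈ 10.056 μg/mL.
Cmax,ss = C₀/(1 − f) ≈ 10.056/0.2929 ≈ 34.333 μg/mL.
One interval later, Cmin,ss = Cmax,ss·e^(−kτ) ≈ 34.333 × 0.7071 ≈ 24.277 μg/mL.
Trough 24.3 μg/mL vs MEC 13 μg/mL: adequate.

24.3 μg/mL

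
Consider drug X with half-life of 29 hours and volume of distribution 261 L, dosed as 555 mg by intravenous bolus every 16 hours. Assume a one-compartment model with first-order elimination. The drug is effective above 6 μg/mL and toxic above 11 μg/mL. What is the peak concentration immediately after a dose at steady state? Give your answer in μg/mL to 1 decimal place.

6.7 μg/mL

τ/t½ = 16/29 ≈ 0.55172, so fraction remaining f = (1/2)^(16/29) ≈ 0.6822.
At steady state, accumulation factor R = 1/(1 − e^(−kτ)) ≈ 3.1466.
Each bolus raises the concentration by D/Vd = 555/261 ≈ 2.126 μg/mL.
Steady-state peak Cmax,ss = C₀·R ≈ 2.126 × 3.1466 ≈ 6.690 μg/mL.
Peak 6.7 μg/mL vs MTC 11 μg/mL: below toxic threshold.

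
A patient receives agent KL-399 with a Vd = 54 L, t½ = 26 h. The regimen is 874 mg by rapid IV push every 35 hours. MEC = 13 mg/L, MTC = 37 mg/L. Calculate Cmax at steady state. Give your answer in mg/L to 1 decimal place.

26.7 mg/L

k = ln2/t½ = ln2/26 ≈ 0.026660 h⁻¹; fraction remaining f = e^(−kτ) = e^(−0.026660×35) ≈ 0.3933.
Accumulation ratio R = 1/(1 − f) ≈ 1/0.6067 ≈ 1.6483.
Each bolus raises the concentration by D/Vd = 874/54 ≈ 16.185 mg/L.
Steady-state peak Cmax,ss = C₀·R ≈ 16.185 × 1.6483 ≈ 26.678 mg/L.
Peak 26.7 mg/L vs MTC 37 mg/L: below toxic threshold.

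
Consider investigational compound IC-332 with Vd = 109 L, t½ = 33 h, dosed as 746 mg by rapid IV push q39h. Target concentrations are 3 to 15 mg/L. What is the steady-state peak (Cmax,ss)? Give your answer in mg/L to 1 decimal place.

τ/t½ = 39/33 ≈ 1.1818, so fraction remaining f = (1/2)^(39/33) ≈ 0.4408.
At steady state, accumulation factor R = 1/(1 − e^(−kτ)) ≈ 1.7883.
Each bolus raises the concentration by D/Vd = 746/109 ≈ 6.844 mg/L.
Steady-state peak Cmax,ss = C₀·R ≈ 6.844 × 1.7883 ≈ 12.239 mg/L.
Peak 12.2 mg/L vs MTC 15 mg/L: below toxic threshold.

12.2 mg/L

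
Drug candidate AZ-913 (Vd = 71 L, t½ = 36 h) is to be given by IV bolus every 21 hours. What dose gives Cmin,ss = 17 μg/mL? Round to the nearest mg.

601 mg

τ/t½ = 21/36 ≈ 0.58333, so f = (1/2)^(21/36) ≈ 0.667420.
Cmin,ss = (D/Vd)·f/(1−f), so D = Cmin,ss·Vd·(1−f)/f.
D = 17 × 71 × (1−f)/f ≈ 17 × 71 × 0.49831 ≈ 601.46 mg.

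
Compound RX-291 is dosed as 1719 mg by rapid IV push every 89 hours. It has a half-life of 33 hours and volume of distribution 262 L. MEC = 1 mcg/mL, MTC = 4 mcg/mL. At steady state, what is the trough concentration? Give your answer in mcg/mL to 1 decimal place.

τ/t½ = 89/33 ≈ 2.697, so fraction remaining f = (1/2)^(89/33) ≈ 0.1542.
Accumulation ratio R = 1/(1 − f) ≈ 1/0.8458 ≈ 1.1823.
Each bolus raises the concentration by D/Vd = 1719/262 ≈ 6.561 mcg/mL.
Cmax,ss = C₀/(1 − f) ≈ 6.561/0.8458 ≈ 7.757 mcg/mL.
Steady-state trough Cmin,ss = Cmax,ss·f ≈ 7.757 × 0.1542 ≈ 1.196 mcg/mL.
Trough 1.2 mcg/mL vs MEC 1 mcg/mL: adequate.

1.2 mcg/mL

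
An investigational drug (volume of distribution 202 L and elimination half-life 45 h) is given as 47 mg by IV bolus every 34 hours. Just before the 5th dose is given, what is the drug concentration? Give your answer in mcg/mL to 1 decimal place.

f = (1/2)^(τ/t½) = (1/2)^(34/45) ≈ 0.5923.
C₀ = D/Vd = 47/202 ≈ 0.233 mcg/mL.
Before the 5th dose, 4 doses have been given. Superposition: Cmin = C₀·(f + f² + … + f^4).
≈ 0.233 × (0.5923 + 0.3508 + 0.2078 + 0.1231) ≈ 0.233 × 1.2740 ≈ 0.297 mcg/mL.

0.3 mcg/mL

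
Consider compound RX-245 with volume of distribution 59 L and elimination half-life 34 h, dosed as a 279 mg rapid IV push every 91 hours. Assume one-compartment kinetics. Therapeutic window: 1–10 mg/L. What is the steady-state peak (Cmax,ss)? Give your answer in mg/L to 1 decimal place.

Over one 91-h interval, 91/34 ≈ 2.6765 half-lives elapse, leaving f ≈ 0.1564 of each dose.
At steady state, accumulation factor R = 1/(1 − e^(−kτ)) ≈ 1.1854.
Single-dose peak C₀ = D/Vd = 279/59 ≈ 4.729 mg/L.
Cmax,ss = C₀/(1 − f) ≈ 4.729/0.8436 ≈ 5.606 mg/L.
Peak 5.6 mg/L vs MTC 10 mg/L: below toxic threshold.

5.6 mg/L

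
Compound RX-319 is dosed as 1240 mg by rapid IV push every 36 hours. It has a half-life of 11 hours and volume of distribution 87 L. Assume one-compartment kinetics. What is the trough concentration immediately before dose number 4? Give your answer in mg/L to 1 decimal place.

f = (1/2)^(τ/t½) = (1/2)^(36/11) ≈ 0.1035.
C₀ = D/Vd = 1240/87 ≈ 14.253 mg/L.
Before the 4th dose, 3 doses have been given. Superposition: Cmin = C₀·(f + f² + … + f^3).
≈ 14.253 × (0.1035 + 0.0107 + 0.0011) ≈ 14.253 × 0.1153 ≈ 1.643 mg/L.

1.6 mg/L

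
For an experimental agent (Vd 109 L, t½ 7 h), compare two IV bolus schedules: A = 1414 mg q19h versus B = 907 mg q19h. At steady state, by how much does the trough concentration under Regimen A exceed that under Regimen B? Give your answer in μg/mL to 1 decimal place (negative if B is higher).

Regimen A: f = (1/2)^(19/7) ≈ 0.1524; Cmin,ss = (1414/109)·f/(1−f) ≈ 2.332 μg/mL.
Regimen B: f = (1/2)^(19/7) ≈ 0.1524; Cmin,ss = (907/109)·f/(1−f) ≈ 1.496 μg/mL.
Difference ≈ 2.332 − 1.496 ≈ 0.836 μg/mL.

0.8 μg/mL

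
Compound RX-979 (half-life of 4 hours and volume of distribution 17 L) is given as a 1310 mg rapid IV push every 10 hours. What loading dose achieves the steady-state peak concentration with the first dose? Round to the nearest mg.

f = (1/2)^(10/4) ≈ 0.176777; accumulation ratio R = 1/(1−f) ≈ 1.21474.
Loading dose to hit Cmax,ss on first dose: D_load = D_maint·R ≈ 1310 × 1.21474 ≈ 1591.31 mg.

1591 mg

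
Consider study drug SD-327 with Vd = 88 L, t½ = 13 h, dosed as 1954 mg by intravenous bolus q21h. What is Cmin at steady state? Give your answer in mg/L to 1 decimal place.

Over one 21-h interval, 21/13 ≈ 1.6154 half-lives elapse, leaving f ≈ 0.3264 of each dose.
Each bolus raises the concentration by D/Vd = 1954/88 ≈ 22.205 mg/L.
Steady-state trough Cmin,ss = C₀·f/(1−f) ≈ 22.205 × 0.3264/0.6736 ≈ 10.760 mg/L.

10.8 mg/L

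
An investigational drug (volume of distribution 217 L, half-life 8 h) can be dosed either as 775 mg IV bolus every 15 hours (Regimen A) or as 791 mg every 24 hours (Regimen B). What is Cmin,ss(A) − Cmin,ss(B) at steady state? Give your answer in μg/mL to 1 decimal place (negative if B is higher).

0.8 μg/mL

Regimen A: f = (1/2)^(15/8) ≈ 0.2726; Cmin,ss = (775/217)·f/(1−f) ≈ 1.338 μg/mL.
Regimen B: f = (1/2)^(24/8) ≈ 0.1250; Cmin,ss = (791/217)·f/(1−f) ≈ 0.521 μg/mL.
Difference ≈ 1.338 − 0.521 ≈ 0.817 μg/mL.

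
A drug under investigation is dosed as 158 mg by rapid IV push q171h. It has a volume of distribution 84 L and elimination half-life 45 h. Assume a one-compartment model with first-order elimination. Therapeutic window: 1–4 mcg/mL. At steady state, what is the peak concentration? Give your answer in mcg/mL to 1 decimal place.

2.0 mcg/mL

τ/t½ = 171/45 ≈ 3.8, so fraction remaining f = (1/2)^(171/45) ≈ 0.0718.
Accumulation ratio R = 1/(1 − f) ≈ 1/0.9282 ≈ 1.0774.
Single-dose peak C₀ = D/Vd = 158/84 ≈ 1.881 mcg/mL.
Steady-state peak Cmax,ss = C₀·R ≈ 1.881 × 1.0774 ≈ 2.027 mcg/mL.
Peak 2.0 mcg/mL vs MTC 4 mcg/mL: below toxic threshold.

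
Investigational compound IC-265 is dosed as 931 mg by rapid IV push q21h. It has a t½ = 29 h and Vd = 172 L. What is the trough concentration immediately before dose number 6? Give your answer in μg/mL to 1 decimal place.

f = (1/2)^(τ/t½) = (1/2)^(21/29) ≈ 0.6054.
C₀ = D/Vd = 931/172 ≈ 5.413 μg/mL.
Before the 6th dose, 5 doses have been given. Superposition: Cmin = C₀·(f + f² + … + f^5).
≈ 5.413 × (0.6054 + 0.3665 + 0.2219 + 0.1343 + 0.0813) ≈ 5.413 × 1.4094 ≈ 7.629 μg/mL.

7.6 μg/mL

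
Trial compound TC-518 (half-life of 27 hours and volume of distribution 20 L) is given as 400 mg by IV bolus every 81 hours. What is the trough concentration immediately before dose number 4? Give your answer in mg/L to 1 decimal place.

2.9 mg/L

f = (1/2)^(τ/t½) = (1/2)^(81/27) ≈ 0.1250.
C₀ = D/Vd = 400/20 ≈ 20.000 mg/L.
Before the 4th dose, 3 doses have been given. Superposition: Cmin = C₀·(f + f² + … + f^3).
≈ 20.000 × (0.1250 + 0.0156 + 0.0020) ≈ 20.000 × 0.1426 ≈ 2.852 mg/L.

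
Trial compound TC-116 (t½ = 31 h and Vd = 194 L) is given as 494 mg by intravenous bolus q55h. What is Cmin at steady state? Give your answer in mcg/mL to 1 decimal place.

τ/t½ = 55/31 ≈ 1.7742, so fraction remaining f = (1/2)^(55/31) ≈ 0.2924.
Each bolus raises the concentration by D/Vd = 494/194 ≈ 2.546 mcg/mL.
Steady-state trough Cmin,ss = C₀·f/(1−f) ≈ 2.546 × 0.2924/0.7076 ≈ 1.052 mcg/mL.

1.1 mcg/mL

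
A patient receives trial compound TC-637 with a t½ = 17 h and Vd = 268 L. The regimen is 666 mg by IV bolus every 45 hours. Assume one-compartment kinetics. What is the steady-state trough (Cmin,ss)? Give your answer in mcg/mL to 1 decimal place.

0.5 mcg/mL

k = ln2/t½ = ln2/17 ≈ 0.040773 h⁻¹; fraction remaining f = e^(−kτ) = e^(−0.040773×45) ≈ 0.1596.
At steady state, accumulation factor R = 1/(1 − e^(−kτ)) ≈ 1.1899.
Single-dose peak C₀ = D/Vd = 666/268 ≈ 2.485 mcg/mL.
Steady-state peak Cmax,ss = C₀·R ≈ 2.485 × 1.1899 ≈ 2.957 mcg/mL.
One interval later, Cmin,ss = Cmax,ss·e^(−kτ) ≈ 2.957 × 0.1596 ≈ 0.472 mcg/mL.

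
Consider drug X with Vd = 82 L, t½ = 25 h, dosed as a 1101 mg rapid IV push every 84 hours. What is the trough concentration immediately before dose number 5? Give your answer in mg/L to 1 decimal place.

f = (1/2)^(τ/t½) = (1/2)^(84/25) ≈ 0.0974.
C₀ = D/Vd = 1101/82 ≈ 13.427 mg/L.
Before the 5th dose, 4 doses have been given. Superposition: Cmin = C₀·(f + f² + … + f^4).
≈ 13.427 × (0.0974 + 0.0095 + 0.0009 + 0.0001) ≈ 13.427 × 0.1079 ≈ 1.449 mg/L.

1.4 mg/L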